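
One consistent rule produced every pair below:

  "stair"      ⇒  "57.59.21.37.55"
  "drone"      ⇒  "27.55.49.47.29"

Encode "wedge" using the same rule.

65.29.27.33.29

Each letter becomes 2×(its alphabet position, a=1..z=26) + 19.
Applying it to wedge: w=23→65, e=5→29, d=4→27, g=7→33, e=5→29.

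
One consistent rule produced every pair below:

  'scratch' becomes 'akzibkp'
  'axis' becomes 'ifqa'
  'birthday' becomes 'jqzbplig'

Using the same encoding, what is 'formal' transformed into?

nwzuit

Compare letters: s→a is +8, c→k is +8, r→z is +8 — a constant shift. This is a Caesar cipher with shift 8.
For formal: f+8=n, o+8=w, r+8=z, m+8=u, a+8=i, l+8=t.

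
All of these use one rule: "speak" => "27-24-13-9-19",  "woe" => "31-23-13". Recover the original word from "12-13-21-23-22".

s is letter #19 and maps to 27: an offset of 8. Each letter is replaced by its alphabet position (a=1..z=26) + 8.
Decoding 12-13-21-23-22: 12→(12−8)÷1=4=d, 13→(13−8)÷1=5=e, 21→(21−8)÷1=13=m, 23→(23−8)÷1=15=o, 22→(22−8)÷1=14=n.

demon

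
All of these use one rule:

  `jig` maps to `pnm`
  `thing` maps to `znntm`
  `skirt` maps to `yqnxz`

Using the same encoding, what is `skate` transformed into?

yqfzj

The shift depends on letter class: consonant j→p is +6, but vowel i→n is +5. The rule splits by letter class: vowels +5, consonants +6.
Applying it to skate: s(cons)+6=y, k(cons)+6=q, a(vowel)+5=f, t(cons)+6=z, e(vowel)+5=j.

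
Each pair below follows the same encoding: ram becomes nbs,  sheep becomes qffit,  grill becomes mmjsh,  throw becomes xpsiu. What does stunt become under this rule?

uovut

The output letters match the input read backwards, each shifted +1: ram reversed is mar. The word is reversed, then every letter is shifted forward by 1.
Applying it to stunt: reverse → tnuts; then shift: t+1=u, n+1=o, u+1=v, t+1=u, s+1=t.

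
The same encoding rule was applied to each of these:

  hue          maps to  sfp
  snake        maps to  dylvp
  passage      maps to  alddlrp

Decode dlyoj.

Each letter is shifted forward by 11 in the alphabet (a Caesar shift of +11).
Reversing it on dlyoj: d−11=s, l−11=a, y−11=n, o−11=d, j−11=y.

sandy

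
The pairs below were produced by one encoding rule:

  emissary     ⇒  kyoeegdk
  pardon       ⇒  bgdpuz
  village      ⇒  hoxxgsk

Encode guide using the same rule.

The rule splits by letter class: vowels +6, consonants +12.
Applying it to guide: g(cons)+12=s, u(vowel)+6=a, i(vowel)+6=o, d(cons)+12=p, e(vowel)+6=k.

saopk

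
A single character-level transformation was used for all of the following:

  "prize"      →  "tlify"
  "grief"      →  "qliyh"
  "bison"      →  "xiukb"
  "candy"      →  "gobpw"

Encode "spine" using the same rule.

utiby

p(15)→t(19) and r(17)→l(11) fit y≡9x+14 (mod 26); the inverse of 9 mod 26 is 3. Treating letters as 0–25, the rule is x ↦ 9x + 14 (mod 26).
On spine: s(18)→9·18+14≡20=u; p(15)→9·15+14≡19=t; i(8)→9·8+14≡8=i; n(13)→9·13+14≡1=b; e(4)→9·4+14≡24=y (all mod 26).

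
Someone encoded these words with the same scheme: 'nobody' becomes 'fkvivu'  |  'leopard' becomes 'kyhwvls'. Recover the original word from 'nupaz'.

The output letters match the input read backwards, each shifted +7: nobody reversed is ydobon. Read the word backwards and shift each letter +7.
Reversing it on nupaz: shift back: n−7=g, u−7=n, p−7=i, a−7=t, z−7=s → gnits; then reverse → sting.

sting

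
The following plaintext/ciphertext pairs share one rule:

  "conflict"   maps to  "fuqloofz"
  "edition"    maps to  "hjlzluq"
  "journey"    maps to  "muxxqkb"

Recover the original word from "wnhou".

their

The shifts repeat in a cycle of length 2: positions 0,1,… shift by +3, +6, then the pattern repeats.
Decoding wnhou: w−3=t, n−6=h, h−3=e, o−6=i, u−3=r.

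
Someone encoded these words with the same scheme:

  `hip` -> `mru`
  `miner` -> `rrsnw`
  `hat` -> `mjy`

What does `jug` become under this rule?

Vowels shift forward by 9 and consonants shift forward by 5.
For jug: j(cons)+5=o, u(vowel)+9=d, g(cons)+5=l.

odl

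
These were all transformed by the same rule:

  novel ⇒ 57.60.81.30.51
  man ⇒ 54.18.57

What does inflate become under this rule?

Each letter becomes 3×(its alphabet position, a=1..z=26) + 15.
For inflate: i=9→42, n=14→57, f=6→33, l=12→51, a=1→18, t=20→75, e=5→30.

42.57.33.51.18.75.30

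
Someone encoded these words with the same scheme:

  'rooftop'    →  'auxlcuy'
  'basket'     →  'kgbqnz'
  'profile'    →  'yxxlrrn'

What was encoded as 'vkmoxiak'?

Shifts by position in rooftop: pos 0: r→a (+9), pos 1: o→u (+6), pos 2: o→x (+9), pos 3: f→l (+6) — repeating every 2. It's a Vigenère-style cipher with numeric key [9,6]: position i shifts by key[i mod 2].
Undoing it on vkmoxiak: v−9=m, k−6=e, m−9=d, o−6=i, x−9=o, i−6=c, a−9=r, k−6=e.

mediocre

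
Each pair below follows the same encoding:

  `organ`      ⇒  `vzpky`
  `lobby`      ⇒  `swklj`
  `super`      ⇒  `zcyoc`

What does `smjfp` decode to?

leave

In organ: o→v is +7, r→z is +8, g→p is +9, a→k is +10 — the shift increases by 1 each position. Letter i (0-indexed) is shifted by i+7, so successive shifts are 7, 8, 9, ….
Undoing it on smjfp: s−7=l, m−8=e, j−9=a, f−10=v, p−11=e.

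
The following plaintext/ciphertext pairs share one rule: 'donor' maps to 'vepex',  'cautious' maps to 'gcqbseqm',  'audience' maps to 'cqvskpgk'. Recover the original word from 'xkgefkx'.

This is an affine cipher: with a=0,…,z=25, each position x becomes (15x+2) mod 26.
Undoing it on xkgefkx: x(23)→7·(23−2)≡17=r; k(10)→7·(10−2)≡4=e; g(6)→7·(6−2)≡2=c; e(4)→7·(4−2)≡14=o; f(5)→7·(5−2)≡21=v; k(10)→7·(10−2)≡4=e; x(23)→7·(23−2)≡17=r (all mod 26).

recover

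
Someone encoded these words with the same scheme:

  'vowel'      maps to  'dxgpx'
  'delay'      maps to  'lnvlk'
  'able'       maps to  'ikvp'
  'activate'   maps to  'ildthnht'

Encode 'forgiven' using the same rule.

nxbruisc

In vowel: v→d is +8, o→x is +9, w→g is +10, e→p is +11 — the shift increases by 1 each position. Letter i (0-indexed) is shifted by i+8, so successive shifts are 8, 9, 10, ….
For forgiven: f+8=n, o+9=x, r+10=b, g+11=r, i+12=u, v+13=i, e+14=s, n+15=c.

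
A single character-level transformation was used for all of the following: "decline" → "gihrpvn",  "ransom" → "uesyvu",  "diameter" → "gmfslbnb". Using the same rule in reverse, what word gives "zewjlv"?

Letter i (0-indexed) is shifted by i+3, so successive shifts are 3, 4, 5, ….
Reversing it on zewjlv: z−3=w, e−4=a, w−5=r, j−6=d, l−7=e, v−8=n.

warden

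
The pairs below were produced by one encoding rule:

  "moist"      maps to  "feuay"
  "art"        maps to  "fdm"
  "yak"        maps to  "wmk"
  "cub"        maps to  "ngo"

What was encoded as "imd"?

raw

The output letters match the input read backwards, each shifted +12: moist reversed is tsiom. Read the word backwards and shift each letter +12.
Undoing it on imd: shift back: i−12=w, m−12=a, d−12=r → war; then reverse → raw.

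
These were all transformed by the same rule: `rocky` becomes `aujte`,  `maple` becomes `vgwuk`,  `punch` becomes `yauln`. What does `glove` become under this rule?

Shifts by position in rocky: pos 0: r→a (+9), pos 1: o→u (+6), pos 2: c→j (+7), pos 3: k→t (+9), pos 4: y→e (+6) — repeating every 3. A repeating key of period 3 is used — shifts +9, +6, +7 over and over.
Applying it to glove: g+9=p, l+6=r, o+7=v, v+9=e, e+6=k.

prvek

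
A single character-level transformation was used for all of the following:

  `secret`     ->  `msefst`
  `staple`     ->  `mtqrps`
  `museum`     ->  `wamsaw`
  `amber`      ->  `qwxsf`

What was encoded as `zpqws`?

s(18)→m(12) and e(4)→s(18) fit y≡7x+16 (mod 26); the inverse of 7 mod 26 is 15. This is an affine cipher: with a=0,…,z=25, each position x becomes (7x+16) mod 26.
Reversing it on zpqws: z(25)→15·(25−16)≡5=f; p(15)→15·(15−16)≡11=l; q(16)→15·(16−16)≡0=a; w(22)→15·(22−16)≡12=m; s(18)→15·(18−16)≡4=e (all mod 26).

flame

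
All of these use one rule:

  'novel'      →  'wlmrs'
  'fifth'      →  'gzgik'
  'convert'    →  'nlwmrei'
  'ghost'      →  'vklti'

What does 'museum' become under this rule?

n(13)→w(22) and o(14)→l(11) fit y≡15x+9 (mod 26); the inverse of 15 mod 26 is 7. This is an affine cipher: with a=0,…,z=25, each position x becomes (15x+9) mod 26.
For museum: m(12)→15·12+9≡7=h; u(20)→15·20+9≡23=x; s(18)→15·18+9≡19=t; e(4)→15·4+9≡17=r; u(20)→15·20+9≡23=x; m(12)→15·12+9≡7=h (all mod 26).

hxtrxh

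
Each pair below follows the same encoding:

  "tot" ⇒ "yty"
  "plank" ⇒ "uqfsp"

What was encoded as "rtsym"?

month

Compare letters: t→y is +5, o→t is +5, t→y is +5 — a constant shift. This is a Caesar cipher with shift 5.
Decoding rtsym: r−5=m, t−5=o, s−5=n, y−5=t, m−5=h.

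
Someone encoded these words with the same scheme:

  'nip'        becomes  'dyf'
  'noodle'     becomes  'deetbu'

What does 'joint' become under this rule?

zeydj

Each letter is shifted forward by 16 in the alphabet (a Caesar shift of +16).
On joint: j+16=z, o+16=e, i+16=y, n+16=d, t+16=j.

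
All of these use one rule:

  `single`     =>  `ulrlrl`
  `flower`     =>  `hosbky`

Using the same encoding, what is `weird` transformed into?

yhmwj

Each letter shifts forward by (position + 2), i.e. 2, 3, 4, … — the shift grows by one for each successive letter.
For weird: w+2=y, e+3=h, i+4=m, r+5=w, d+6=j.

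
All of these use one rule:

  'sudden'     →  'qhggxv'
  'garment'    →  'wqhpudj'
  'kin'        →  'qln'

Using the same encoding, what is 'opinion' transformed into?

The output letters match the input read backwards, each shifted +3: sudden reversed is neddus. The word is reversed, then every letter is shifted forward by 3.
On opinion: reverse → noinipo; then shift: n+3=q, o+3=r, i+3=l, n+3=q, i+3=l, p+3=s, o+3=r.

qrlqlsr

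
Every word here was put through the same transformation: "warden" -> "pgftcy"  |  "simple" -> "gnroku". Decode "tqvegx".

The word is reversed, then every letter is shifted forward by 2.
Reversing it on tqvegx: shift back: t−2=r, q−2=o, v−2=t, e−2=c, g−2=e, x−2=v → rotcev; then reverse → vector.

vector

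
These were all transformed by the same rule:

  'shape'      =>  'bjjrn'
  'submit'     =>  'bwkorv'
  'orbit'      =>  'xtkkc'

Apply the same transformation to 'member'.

vgvdnt

Shifts by position in shape: pos 0: s→b (+9), pos 1: h→j (+2), pos 2: a→j (+9), pos 3: p→r (+2) — repeating every 2. A repeating key of period 2 is used — shifts +9, +2 over and over.
Applying it to member: m+9=v, e+2=g, m+9=v, b+2=d, e+9=n, r+2=t.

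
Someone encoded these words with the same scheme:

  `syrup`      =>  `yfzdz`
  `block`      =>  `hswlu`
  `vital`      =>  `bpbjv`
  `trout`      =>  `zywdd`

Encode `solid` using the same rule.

In syrup: s→y is +6, y→f is +7, r→z is +8, u→d is +9 — the shift increases by 1 each position. Each letter shifts forward by (position + 6), i.e. 6, 7, 8, … — the shift grows by one for each successive letter.
Applying it to solid: s+6=y, o+7=v, l+8=t, i+9=r, d+10=n.

yvtrn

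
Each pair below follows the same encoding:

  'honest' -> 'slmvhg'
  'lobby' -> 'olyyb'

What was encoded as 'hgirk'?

strip

Each pair mirrors across the alphabet (h↔s, o↔l, n↔m): positions sum to 25. Each letter is replaced by its mirror in the alphabet: a↔z, b↔y, c↔x, and so on (the Atbash cipher).
Undoing it on hgirk: h↔s, g↔t, i↔r, r↔i, k↔p.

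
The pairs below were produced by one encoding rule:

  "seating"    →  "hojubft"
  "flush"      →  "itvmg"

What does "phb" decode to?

ago

Read the word backwards and shift each letter +1.
Reversing it on phb: shift back: p−1=o, h−1=g, b−1=a → oga; then reverse → ago.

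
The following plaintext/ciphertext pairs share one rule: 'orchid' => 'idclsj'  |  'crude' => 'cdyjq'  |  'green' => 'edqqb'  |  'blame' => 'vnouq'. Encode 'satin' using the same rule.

korsb

o(14)→i(8) and r(17)→d(3) fit y≡7x+14 (mod 26); the inverse of 7 mod 26 is 15. This is an affine cipher: with a=0,…,z=25, each position x becomes (7x+14) mod 26.
Applying it to satin: s(18)→7·18+14≡10=k; a(0)→7·0+14≡14=o; t(19)→7·19+14≡17=r; i(8)→7·8+14≡18=s; n(13)→7·13+14≡1=b (all mod 26).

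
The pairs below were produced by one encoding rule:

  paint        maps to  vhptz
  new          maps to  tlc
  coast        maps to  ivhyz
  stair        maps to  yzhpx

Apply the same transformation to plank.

The shift depends on letter class: consonant p→v is +6, but vowel a→h is +7. The rule splits by letter class: vowels +7, consonants +6.
On plank: p(cons)+6=v, l(cons)+6=r, a(vowel)+7=h, n(cons)+6=t, k(cons)+6=q.

vrhtq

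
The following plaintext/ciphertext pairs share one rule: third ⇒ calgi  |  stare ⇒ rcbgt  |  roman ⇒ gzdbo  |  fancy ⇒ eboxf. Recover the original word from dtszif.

Each letter's alphabet position (a=0..z=25) is mapped through 11·x+1 mod 26 — an affine cipher.
Undoing it on dtszif: d(3)→19·(3−1)≡12=m; t(19)→19·(19−1)≡4=e; s(18)→19·(18−1)≡11=l; z(25)→19·(25−1)≡14=o; i(8)→19·(8−1)≡3=d; f(5)→19·(5−1)≡24=y (all mod 26).

melody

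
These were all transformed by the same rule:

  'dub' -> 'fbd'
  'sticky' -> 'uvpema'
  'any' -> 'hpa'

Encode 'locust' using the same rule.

Two shifts are in play — +7 for a/e/i/o/u, +2 for every other letter.
Applying it to locust: l(cons)+2=n, o(vowel)+7=v, c(cons)+2=e, u(vowel)+7=b, s(cons)+2=u, t(cons)+2=v.

nvebuv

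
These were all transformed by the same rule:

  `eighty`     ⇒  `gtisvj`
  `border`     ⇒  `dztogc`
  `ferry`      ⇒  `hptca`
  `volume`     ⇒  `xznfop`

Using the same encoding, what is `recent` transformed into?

It's a Vigenère-style cipher with numeric key [2,11]: position i shifts by key[i mod 2].
Applying it to recent: r+2=t, e+11=p, c+2=e, e+11=p, n+2=p, t+11=e.

tpeppe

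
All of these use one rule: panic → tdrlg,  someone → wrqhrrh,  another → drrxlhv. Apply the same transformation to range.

The shift depends on letter class: consonant p→t is +4, but vowel a→d is +3. The rule splits by letter class: vowels +3, consonants +4.
Applying it to range: r(cons)+4=v, a(vowel)+3=d, n(cons)+4=r, g(cons)+4=k, e(vowel)+3=h.

vdrkh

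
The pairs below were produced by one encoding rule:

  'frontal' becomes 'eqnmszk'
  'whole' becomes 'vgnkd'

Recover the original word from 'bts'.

This is a Caesar cipher with shift 25.
Reversing it on bts: b−25=c, t−25=u, s−25=t.

cut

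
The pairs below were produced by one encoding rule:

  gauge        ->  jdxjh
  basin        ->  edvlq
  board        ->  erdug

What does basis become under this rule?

edvlv

Compare letters: g→j is +3, a→d is +3, u→x is +3 — a constant shift. It's a constant shift of +3 (ROT3).
For basis: b+3=e, a+3=d, s+3=v, i+3=l, s+3=v.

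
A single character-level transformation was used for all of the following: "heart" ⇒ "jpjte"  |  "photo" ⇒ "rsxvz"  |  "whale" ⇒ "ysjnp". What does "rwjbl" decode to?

plaza

Shifts by position in heart: pos 0: h→j (+2), pos 1: e→p (+11), pos 2: a→j (+9), pos 3: r→t (+2), pos 4: t→e (+11) — repeating every 3. The shifts repeat in a cycle of length 3: positions 0,1,… shift by +2, +11, +9, then the pattern repeats.
Decoding rwjbl: r−2=p, w−11=l, j−9=a, b−2=z, l−11=a.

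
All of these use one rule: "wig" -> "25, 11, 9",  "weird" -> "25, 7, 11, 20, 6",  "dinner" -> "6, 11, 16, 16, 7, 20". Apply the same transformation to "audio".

w is letter #23 and maps to 25: an offset of 2. Each letter is replaced by its alphabet position (a=1..z=26) + 2.
For audio: a=1→3, u=21→23, d=4→6, i=9→11, o=15→17.

3, 23, 6, 11, 17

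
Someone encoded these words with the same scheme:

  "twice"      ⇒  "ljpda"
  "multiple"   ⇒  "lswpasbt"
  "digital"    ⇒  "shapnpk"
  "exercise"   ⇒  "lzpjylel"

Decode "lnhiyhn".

The word is reversed, then every letter is shifted forward by 7.
Decoding lnhiyhn: shift back: l−7=e, n−7=g, h−7=a, i−7=b, y−7=r, h−7=a, n−7=g → egabrag; then reverse → garbage.

garbage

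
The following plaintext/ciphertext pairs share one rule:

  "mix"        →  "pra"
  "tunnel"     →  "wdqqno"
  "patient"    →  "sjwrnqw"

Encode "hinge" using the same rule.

The shift depends on letter class: consonant m→p is +3, but vowel i→r is +9. Two shifts are in play — +9 for a/e/i/o/u, +3 for every other letter.
Applying it to hinge: h(cons)+3=k, i(vowel)+9=r, n(cons)+3=q, g(cons)+3=j, e(vowel)+9=n.

krqjn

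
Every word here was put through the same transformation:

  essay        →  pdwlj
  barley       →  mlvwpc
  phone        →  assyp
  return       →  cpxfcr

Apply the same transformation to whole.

hsswp

Shifts by position in essay: pos 0: e→p (+11), pos 1: s→d (+11), pos 2: s→w (+4), pos 3: a→l (+11), pos 4: y→j (+11) — repeating every 3. The shifts repeat in a cycle of length 3: positions 0,1,… shift by +11, +11, +4, then the pattern repeats.
On whole: w+11=h, h+11=s, o+4=s, l+11=w, e+11=p.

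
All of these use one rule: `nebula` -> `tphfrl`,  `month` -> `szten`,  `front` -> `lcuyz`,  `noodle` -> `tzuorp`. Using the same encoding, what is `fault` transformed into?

Shifts by position in nebula: pos 0: n→t (+6), pos 1: e→p (+11), pos 2: b→h (+6), pos 3: u→f (+11) — repeating every 2. It's a Vigenère-style cipher with numeric key [6,11]: position i shifts by key[i mod 2].
For fault: f+6=l, a+11=l, u+6=a, l+11=w, t+6=z.

llawz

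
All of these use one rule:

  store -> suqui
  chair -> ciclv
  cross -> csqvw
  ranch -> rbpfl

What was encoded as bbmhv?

baker

Each letter shifts forward by its position index (0, 1, 2, …) — the shift grows by one for each successive letter.
Decoding bbmhv: b−0=b, b−1=a, m−2=k, h−3=e, v−4=r.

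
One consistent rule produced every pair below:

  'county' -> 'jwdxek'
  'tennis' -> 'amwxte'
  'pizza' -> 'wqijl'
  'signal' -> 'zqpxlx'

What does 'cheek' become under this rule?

jpnov

Each letter shifts forward by (position + 7), i.e. 7, 8, 9, … — the shift grows by one for each successive letter.
On cheek: c+7=j, h+8=p, e+9=n, e+10=o, k+11=v.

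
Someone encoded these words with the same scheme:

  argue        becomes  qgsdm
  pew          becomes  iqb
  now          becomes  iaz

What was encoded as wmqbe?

speak

The output letters match the input read backwards, each shifted +12: argue reversed is eugra. Read the word backwards and shift each letter +12.
Undoing it on wmqbe: shift back: w−12=k, m−12=a, q−12=e, b−12=p, e−12=s → kaeps; then reverse → speak.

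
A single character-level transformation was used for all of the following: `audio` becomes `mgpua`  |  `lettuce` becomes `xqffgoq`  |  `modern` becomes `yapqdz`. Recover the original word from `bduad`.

prior

This is a Caesar cipher with shift 12.
Decoding bduad: b−12=p, d−12=r, u−12=i, a−12=o, d−12=r.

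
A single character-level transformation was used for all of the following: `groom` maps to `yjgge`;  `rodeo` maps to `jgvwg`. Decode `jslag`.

Every letter moves 18 places later in the alphabet, wrapping around z→a.
Decoding jslag: j−18=r, s−18=a, l−18=t, a−18=i, g−18=o.

ratio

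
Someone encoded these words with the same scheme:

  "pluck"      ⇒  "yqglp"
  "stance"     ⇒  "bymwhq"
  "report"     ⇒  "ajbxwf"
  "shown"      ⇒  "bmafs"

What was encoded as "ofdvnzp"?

farming

Shifts by position in pluck: pos 0: p→y (+9), pos 1: l→q (+5), pos 2: u→g (+12), pos 3: c→l (+9), pos 4: k→p (+5) — repeating every 3. The shifts repeat in a cycle of length 3: positions 0,1,… shift by +9, +5, +12, then the pattern repeats.
Undoing it on ofdvnzp: o−9=f, f−5=a, d−12=r, v−9=m, n−5=i, z−12=n, p−9=g.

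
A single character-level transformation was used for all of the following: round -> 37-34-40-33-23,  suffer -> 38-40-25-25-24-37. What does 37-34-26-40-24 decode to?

rogue

Letters become their 1-based position plus 19 (so a→20, b→21, …).
Reversing it on 37-34-26-40-24: 37→(37−19)÷1=18=r, 34→(34−19)÷1=15=o, 26→(26−19)÷1=7=g, 40→(40−19)÷1=21=u, 24→(24−19)÷1=5=e.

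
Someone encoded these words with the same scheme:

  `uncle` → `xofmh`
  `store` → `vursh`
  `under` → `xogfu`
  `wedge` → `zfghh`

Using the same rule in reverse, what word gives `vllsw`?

Shifts by position in uncle: pos 0: u→x (+3), pos 1: n→o (+1), pos 2: c→f (+3), pos 3: l→m (+1) — repeating every 2. A repeating key of period 2 is used — shifts +3, +1 over and over.
Reversing it on vllsw: v−3=s, l−1=k, l−3=i, s−1=r, w−3=t.

skirt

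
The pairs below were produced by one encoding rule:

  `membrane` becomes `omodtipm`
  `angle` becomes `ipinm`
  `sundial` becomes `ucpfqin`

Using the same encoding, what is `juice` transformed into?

lcqem

The shift depends on letter class: consonant m→o is +2, but vowel e→m is +8. Two shifts are in play — +8 for a/e/i/o/u, +2 for every other letter.
For juice: j(cons)+2=l, u(vowel)+8=c, i(vowel)+8=q, c(cons)+2=e, e(vowel)+8=m.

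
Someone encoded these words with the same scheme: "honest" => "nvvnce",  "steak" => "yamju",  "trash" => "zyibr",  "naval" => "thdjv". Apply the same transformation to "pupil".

In honest: h→n is +6, o→v is +7, n→v is +8, e→n is +9 — the shift increases by 1 each position. Each letter shifts forward by (position + 6), i.e. 6, 7, 8, … — the shift grows by one for each successive letter.
On pupil: p+6=v, u+7=b, p+8=x, i+9=r, l+10=v.

vbxrv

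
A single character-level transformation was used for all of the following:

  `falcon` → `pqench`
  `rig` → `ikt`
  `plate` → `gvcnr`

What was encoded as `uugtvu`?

stress

The output letters match the input read backwards, each shifted +2: falcon reversed is noclaf. Read the word backwards and shift each letter +2.
Decoding uugtvu: shift back: u−2=s, u−2=s, g−2=e, t−2=r, v−2=t, u−2=s → sserts; then reverse → stress.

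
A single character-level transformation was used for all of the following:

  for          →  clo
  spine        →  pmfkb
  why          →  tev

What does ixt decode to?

Compare letters: f→c is +23, o→l is +23, r→o is +23 — a constant shift. This is a Caesar cipher with shift 23.
Reversing it on ixt: i−23=l, x−23=a, t−23=w.

law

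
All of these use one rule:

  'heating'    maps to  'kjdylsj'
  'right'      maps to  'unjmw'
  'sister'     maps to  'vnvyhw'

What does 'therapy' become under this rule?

Shifts by position in heating: pos 0: h→k (+3), pos 1: e→j (+5), pos 2: a→d (+3), pos 3: t→y (+5) — repeating every 2. It's a Vigenère-style cipher with numeric key [3,5]: position i shifts by key[i mod 2].
For therapy: t+3=w, h+5=m, e+3=h, r+5=w, a+3=d, p+5=u, y+3=b.

wmhwdub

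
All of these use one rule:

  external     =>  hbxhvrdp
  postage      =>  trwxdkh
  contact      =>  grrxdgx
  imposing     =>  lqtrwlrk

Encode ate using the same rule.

The shift depends on letter class: consonant x→b is +4, but vowel e→h is +3. The rule splits by letter class: vowels +3, consonants +4.
Applying it to ate: a(vowel)+3=d, t(cons)+4=x, e(vowel)+3=h.

dxh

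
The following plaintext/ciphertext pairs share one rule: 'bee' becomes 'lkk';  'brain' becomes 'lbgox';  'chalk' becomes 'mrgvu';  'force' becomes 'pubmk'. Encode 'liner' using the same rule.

Vowels shift forward by 6 and consonants shift forward by 10.
Applying it to liner: l(cons)+10=v, i(vowel)+6=o, n(cons)+10=x, e(vowel)+6=k, r(cons)+10=b.

voxkb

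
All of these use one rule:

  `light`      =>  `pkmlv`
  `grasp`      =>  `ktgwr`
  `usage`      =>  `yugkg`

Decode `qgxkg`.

merge

A repeating key of period 3 is used — shifts +4, +2, +6 over and over.
Reversing it on qgxkg: q−4=m, g−2=e, x−6=r, k−4=g, g−2=e.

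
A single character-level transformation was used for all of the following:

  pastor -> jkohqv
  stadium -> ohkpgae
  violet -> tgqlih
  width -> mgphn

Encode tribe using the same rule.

hvgdi

Each letter's alphabet position (a=0..z=25) is mapped through 19·x+10 mod 26 — an affine cipher.
Applying it to tribe: t(19)→19·19+10≡7=h; r(17)→19·17+10≡21=v; i(8)→19·8+10≡6=g; b(1)→19·1+10≡3=d; e(4)→19·4+10≡8=i (all mod 26).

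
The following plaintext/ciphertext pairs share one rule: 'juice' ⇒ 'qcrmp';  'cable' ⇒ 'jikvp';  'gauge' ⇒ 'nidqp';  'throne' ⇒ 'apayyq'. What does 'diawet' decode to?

In juice: j→q is +7, u→c is +8, i→r is +9, c→m is +10 — the shift increases by 1 each position. Each letter shifts forward by (position + 7), i.e. 7, 8, 9, … — the shift grows by one for each successive letter.
Decoding diawet: d−7=w, i−8=a, a−9=r, w−10=m, e−11=t, t−12=h.

warmth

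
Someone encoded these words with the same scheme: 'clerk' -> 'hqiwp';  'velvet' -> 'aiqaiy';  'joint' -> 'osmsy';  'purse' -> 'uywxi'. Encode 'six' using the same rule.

The shift depends on letter class: consonant c→h is +5, but vowel e→i is +4. Two shifts are in play — +4 for a/e/i/o/u, +5 for every other letter.
On six: s(cons)+5=x, i(vowel)+4=m, x(cons)+5=c.

xmc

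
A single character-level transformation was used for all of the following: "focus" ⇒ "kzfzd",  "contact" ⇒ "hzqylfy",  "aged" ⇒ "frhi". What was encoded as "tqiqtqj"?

Shifts by position in focus: pos 0: f→k (+5), pos 1: o→z (+11), pos 2: c→f (+3), pos 3: u→z (+5), pos 4: s→d (+11) — repeating every 3. The shifts repeat in a cycle of length 3: positions 0,1,… shift by +5, +11, +3, then the pattern repeats.
Decoding tqiqtqj: t−5=o, q−11=f, i−3=f, q−5=l, t−11=i, q−3=n, j−5=e.

offline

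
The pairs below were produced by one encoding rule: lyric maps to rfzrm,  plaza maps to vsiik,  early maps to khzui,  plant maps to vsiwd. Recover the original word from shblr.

match

In lyric: l→r is +6, y→f is +7, r→z is +8, i→r is +9 — the shift increases by 1 each position. The shift increases by 1 at each position, starting from +6: 6, 7, 8, ….
Undoing it on shblr: s−6=m, h−7=a, b−8=t, l−9=c, r−10=h.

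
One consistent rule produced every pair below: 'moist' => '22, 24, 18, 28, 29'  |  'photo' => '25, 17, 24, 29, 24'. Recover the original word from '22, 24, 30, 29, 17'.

m is letter #13 and maps to 22: an offset of 9. The number is (letter's place in the alphabet, a=1) + 9.
Reversing it on 22, 24, 30, 29, 17: 22→(22−9)÷1=13=m, 24→(24−9)÷1=15=o, 30→(30−9)÷1=21=u, 29→(29−9)÷1=20=t, 17→(17−9)÷1=8=h.

mouth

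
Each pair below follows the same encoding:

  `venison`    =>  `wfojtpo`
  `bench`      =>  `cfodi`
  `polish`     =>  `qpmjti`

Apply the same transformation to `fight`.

Compare letters: v→w is +1, e→f is +1, n→o is +1 — a constant shift. Each letter is shifted forward by 1 in the alphabet (a Caesar shift of +1).
Applying it to fight: f+1=g, i+1=j, g+1=h, h+1=i, t+1=u.

gjhiu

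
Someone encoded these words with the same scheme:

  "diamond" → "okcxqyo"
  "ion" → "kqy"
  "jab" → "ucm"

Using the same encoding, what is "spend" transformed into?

dagyo

The shift depends on letter class: consonant d→o is +11, but vowel i→k is +2. Two shifts are in play — +2 for a/e/i/o/u, +11 for every other letter.
On spend: s(cons)+11=d, p(cons)+11=a, e(vowel)+2=g, n(cons)+11=y, d(cons)+11=o.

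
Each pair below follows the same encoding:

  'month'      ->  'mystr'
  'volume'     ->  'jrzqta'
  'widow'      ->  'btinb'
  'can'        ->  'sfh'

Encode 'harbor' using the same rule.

wtgwfm

The word is reversed, then every letter is shifted forward by 5.
On harbor: reverse → robrah; then shift: r+5=w, o+5=t, b+5=g, r+5=w, a+5=f, h+5=m.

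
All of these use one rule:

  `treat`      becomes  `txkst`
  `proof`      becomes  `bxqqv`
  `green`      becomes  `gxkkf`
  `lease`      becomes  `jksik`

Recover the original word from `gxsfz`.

grand

t(19)→t(19) and r(17)→x(23) fit y≡11x+18 (mod 26); the inverse of 11 mod 26 is 19. This is an affine cipher: with a=0,…,z=25, each position x becomes (11x+18) mod 26.
Reversing it on gxsfz: g(6)→19·(6−18)≡6=g; x(23)→19·(23−18)≡17=r; s(18)→19·(18−18)≡0=a; f(5)→19·(5−18)≡13=n; z(25)→19·(25−18)≡3=d (all mod 26).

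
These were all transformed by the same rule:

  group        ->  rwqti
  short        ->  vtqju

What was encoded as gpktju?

The output letters match the input read backwards, each shifted +2: group reversed is puorg. The word is reversed, then every letter is shifted forward by 2.
Decoding gpktju: shift back: g−2=e, p−2=n, k−2=i, t−2=r, j−2=h, u−2=s → enirhs; then reverse → shrine.

shrine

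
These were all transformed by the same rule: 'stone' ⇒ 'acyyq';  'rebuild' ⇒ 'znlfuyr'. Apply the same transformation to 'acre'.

ilbp

Each letter shifts forward by (position + 8), i.e. 8, 9, 10, … — the shift grows by one for each successive letter.
On acre: a+8=i, c+9=l, r+10=b, e+11=p.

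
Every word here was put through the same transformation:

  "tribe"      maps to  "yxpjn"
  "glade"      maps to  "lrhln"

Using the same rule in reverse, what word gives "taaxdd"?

output

In tribe: t→y is +5, r→x is +6, i→p is +7, b→j is +8 — the shift increases by 1 each position. Each letter shifts forward by (position + 5), i.e. 5, 6, 7, … — the shift grows by one for each successive letter.
Undoing it on taaxdd: t−5=o, a−6=u, a−7=t, x−8=p, d−9=u, d−10=t.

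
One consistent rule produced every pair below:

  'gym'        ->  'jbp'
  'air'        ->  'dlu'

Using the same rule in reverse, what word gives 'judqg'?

Compare letters: g→j is +3, y→b is +3, m→p is +3 — a constant shift. Every letter moves 3 places later in the alphabet, wrapping around z→a.
Reversing it on judqg: j−3=g, u−3=r, d−3=a, q−3=n, g−3=d.

grand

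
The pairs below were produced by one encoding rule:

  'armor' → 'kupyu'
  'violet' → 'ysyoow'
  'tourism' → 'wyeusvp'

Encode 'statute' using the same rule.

vwkwewo

The shift depends on letter class: consonant r→u is +3, but vowel a→k is +10. The rule splits by letter class: vowels +10, consonants +3.
On statute: s(cons)+3=v, t(cons)+3=w, a(vowel)+10=k, t(cons)+3=w, u(vowel)+10=e, t(cons)+3=w, e(vowel)+10=o.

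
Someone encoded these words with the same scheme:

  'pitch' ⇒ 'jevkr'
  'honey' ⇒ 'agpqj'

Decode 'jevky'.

The output letters match the input read backwards, each shifted +2: pitch reversed is hctip. The word is reversed, then every letter is shifted forward by 2.
Undoing it on jevky: shift back: j−2=h, e−2=c, v−2=t, k−2=i, y−2=w → hctiw; then reverse → witch.

witch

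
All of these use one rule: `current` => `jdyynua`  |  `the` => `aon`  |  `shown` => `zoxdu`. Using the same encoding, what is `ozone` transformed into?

Vowels shift forward by 9 and consonants shift forward by 7.
For ozone: o(vowel)+9=x, z(cons)+7=g, o(vowel)+9=x, n(cons)+7=u, e(vowel)+9=n.

xgxun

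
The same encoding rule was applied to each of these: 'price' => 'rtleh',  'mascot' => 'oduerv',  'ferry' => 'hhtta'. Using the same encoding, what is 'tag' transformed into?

The shift depends on letter class: consonant p→r is +2, but vowel i→l is +3. Vowels shift forward by 3 and consonants shift forward by 2.
Applying it to tag: t(cons)+2=v, a(vowel)+3=d, g(cons)+2=i.

vdi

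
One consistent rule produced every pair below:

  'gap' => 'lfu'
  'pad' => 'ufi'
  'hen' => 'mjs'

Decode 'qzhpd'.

Compare letters: g→l is +5, a→f is +5, p→u is +5 — a constant shift. Each letter is shifted forward by 5 in the alphabet (a Caesar shift of +5).
Undoing it on qzhpd: q−5=l, z−5=u, h−5=c, p−5=k, d−5=y.

lucky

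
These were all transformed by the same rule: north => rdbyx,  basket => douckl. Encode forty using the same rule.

idbyp

The output letters match the input read backwards, each shifted +10: north reversed is htron. Two steps: reverse the string, then apply a Caesar shift of +10.
Applying it to forty: reverse → ytrof; then shift: y+10=i, t+10=d, r+10=b, o+10=y, f+10=p.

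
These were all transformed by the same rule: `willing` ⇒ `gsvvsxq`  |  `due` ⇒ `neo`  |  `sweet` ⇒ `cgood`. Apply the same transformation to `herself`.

Compare letters: w→g is +10, i→s is +10, l→v is +10 — a constant shift. Each letter is shifted forward by 10 in the alphabet (a Caesar shift of +10).
For herself: h+10=r, e+10=o, r+10=b, s+10=c, e+10=o, l+10=v, f+10=p.

robcovp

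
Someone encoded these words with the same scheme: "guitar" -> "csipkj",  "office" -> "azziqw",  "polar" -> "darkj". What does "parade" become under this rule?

dkjktw

g(6)→c(2) and u(20)→s(18) fit y≡3x+10 (mod 26); the inverse of 3 mod 26 is 9. This is an affine cipher: with a=0,…,z=25, each position x becomes (3x+10) mod 26.
Applying it to parade: p(15)→3·15+10≡3=d; a(0)→3·0+10≡10=k; r(17)→3·17+10≡9=j; a(0)→3·0+10≡10=k; d(3)→3·3+10≡19=t; e(4)→3·4+10≡22=w (all mod 26).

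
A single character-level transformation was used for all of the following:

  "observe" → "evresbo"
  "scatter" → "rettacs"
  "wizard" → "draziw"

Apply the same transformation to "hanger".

regnah

The output letters match the input read backwards: observe reversed is evresbo. It's just the letters in reverse order.
For hanger: reverse → regnah.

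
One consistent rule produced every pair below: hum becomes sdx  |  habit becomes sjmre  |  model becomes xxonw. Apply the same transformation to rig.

The shift depends on letter class: consonant h→s is +11, but vowel u→d is +9. Vowels shift forward by 9 and consonants shift forward by 11.
Applying it to rig: r(cons)+11=c, i(vowel)+9=r, g(cons)+11=r.

crr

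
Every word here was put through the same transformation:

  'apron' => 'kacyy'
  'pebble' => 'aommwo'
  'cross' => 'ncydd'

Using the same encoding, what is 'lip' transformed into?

wsa

The shift depends on letter class: consonant p→a is +11, but vowel a→k is +10. Vowels shift forward by 10 and consonants shift forward by 11.
Applying it to lip: l(cons)+11=w, i(vowel)+10=s, p(cons)+11=a.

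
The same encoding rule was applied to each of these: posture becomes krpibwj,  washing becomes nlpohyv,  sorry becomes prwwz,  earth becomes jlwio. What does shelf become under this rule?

p(15)→k(10) and o(14)→r(17) fit y≡19x+11 (mod 26); the inverse of 19 mod 26 is 11. This is an affine cipher: with a=0,…,z=25, each position x becomes (19x+11) mod 26.
Applying it to shelf: s(18)→19·18+11≡15=p; h(7)→19·7+11≡14=o; e(4)→19·4+11≡9=j; l(11)→19·11+11≡12=m; f(5)→19·5+11≡2=c (all mod 26).

pojmc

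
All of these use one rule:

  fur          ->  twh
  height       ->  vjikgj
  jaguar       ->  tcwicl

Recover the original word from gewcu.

sauce

The output letters match the input read backwards, each shifted +2: fur reversed is ruf. The word is reversed, then every letter is shifted forward by 2.
Decoding gewcu: shift back: g−2=e, e−2=c, w−2=u, c−2=a, u−2=s → ecuas; then reverse → sauce.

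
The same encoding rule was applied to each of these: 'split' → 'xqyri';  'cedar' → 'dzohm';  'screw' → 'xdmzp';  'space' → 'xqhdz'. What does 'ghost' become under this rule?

vgfxi

s(18)→x(23) and p(15)→q(16) fit y≡11x+7 (mod 26); the inverse of 11 mod 26 is 19. This is an affine cipher: with a=0,…,z=25, each position x becomes (11x+7) mod 26.
For ghost: g(6)→11·6+7≡21=v; h(7)→11·7+7≡6=g; o(14)→11·14+7≡5=f; s(18)→11·18+7≡23=x; t(19)→11·19+7≡8=i (all mod 26).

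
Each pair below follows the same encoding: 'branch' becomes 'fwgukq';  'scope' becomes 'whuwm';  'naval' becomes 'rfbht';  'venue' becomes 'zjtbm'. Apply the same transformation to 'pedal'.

tjjht

In branch: b→f is +4, r→w is +5, a→g is +6, n→u is +7 — the shift increases by 1 each position. The shift increases by 1 at each position, starting from +4: 4, 5, 6, ….
On pedal: p+4=t, e+5=j, d+6=j, a+7=h, l+8=t.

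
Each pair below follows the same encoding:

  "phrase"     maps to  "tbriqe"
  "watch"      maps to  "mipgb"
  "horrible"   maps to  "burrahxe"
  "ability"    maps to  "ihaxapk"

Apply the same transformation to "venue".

nevoe

p(15)→t(19) and h(7)→b(1) fit y≡25x+8 (mod 26); the inverse of 25 mod 26 is 25. Each letter's alphabet position (a=0..z=25) is mapped through 25·x+8 mod 26 — an affine cipher.
Applying it to venue: v(21)→25·21+8≡13=n; e(4)→25·4+8≡4=e; n(13)→25·13+8≡21=v; u(20)→25·20+8≡14=o; e(4)→25·4+8≡4=e (all mod 26).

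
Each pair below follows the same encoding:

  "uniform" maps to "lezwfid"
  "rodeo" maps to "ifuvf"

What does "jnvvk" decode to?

Compare letters: u→l is +17, n→e is +17, i→z is +17 — a constant shift. It's a constant shift of +17 (ROT17).
Decoding jnvvk: j−17=s, n−17=w, v−17=e, v−17=e, k−17=t.

sweet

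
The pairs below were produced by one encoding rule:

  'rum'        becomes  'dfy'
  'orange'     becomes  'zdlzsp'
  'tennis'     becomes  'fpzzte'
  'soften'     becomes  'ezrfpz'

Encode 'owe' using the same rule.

zip

Vowels shift forward by 11 and consonants shift forward by 12.
Applying it to owe: o(vowel)+11=z, w(cons)+12=i, e(vowel)+11=p.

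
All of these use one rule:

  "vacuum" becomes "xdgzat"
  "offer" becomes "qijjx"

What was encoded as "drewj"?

In vacuum: v→x is +2, a→d is +3, c→g is +4, u→z is +5 — the shift increases by 1 each position. Letter i (0-indexed) is shifted by i+2, so successive shifts are 2, 3, 4, ….
Decoding drewj: d−2=b, r−3=o, e−4=a, w−5=r, j−6=d.

board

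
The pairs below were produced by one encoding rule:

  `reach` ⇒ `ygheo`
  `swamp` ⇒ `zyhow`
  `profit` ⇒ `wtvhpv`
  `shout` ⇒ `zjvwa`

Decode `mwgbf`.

fuzzy

Shifts by position in reach: pos 0: r→y (+7), pos 1: e→g (+2), pos 2: a→h (+7), pos 3: c→e (+2) — repeating every 2. The shifts repeat in a cycle of length 2: positions 0,1,… shift by +7, +2, then the pattern repeats.
Decoding mwgbf: m−7=f, w−2=u, g−7=z, b−2=z, f−7=y.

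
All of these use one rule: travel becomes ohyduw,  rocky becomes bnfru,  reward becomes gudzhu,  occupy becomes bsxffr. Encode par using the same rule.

uds

The output letters match the input read backwards, each shifted +3: travel reversed is levart. Two steps: reverse the string, then apply a Caesar shift of +3.
Applying it to par: reverse → rap; then shift: r+3=u, a+3=d, p+3=s.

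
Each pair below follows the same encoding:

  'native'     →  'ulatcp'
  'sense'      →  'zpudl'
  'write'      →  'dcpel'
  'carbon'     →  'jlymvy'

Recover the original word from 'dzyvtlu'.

workman

Shifts by position in native: pos 0: n→u (+7), pos 1: a→l (+11), pos 2: t→a (+7), pos 3: i→t (+11) — repeating every 2. The shifts repeat in a cycle of length 2: positions 0,1,… shift by +7, +11, then the pattern repeats.
Decoding dzyvtlu: d−7=w, z−11=o, y−7=r, v−11=k, t−7=m, l−11=a, u−7=n.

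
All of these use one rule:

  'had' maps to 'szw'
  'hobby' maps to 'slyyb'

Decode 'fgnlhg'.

utmost

Each pair mirrors across the alphabet (h↔s, a↔z, d↔w): positions sum to 25. Each letter is replaced by its mirror in the alphabet: a↔z, b↔y, c↔x, and so on (the Atbash cipher).
Decoding fgnlhg: f↔u, g↔t, n↔m, l↔o, h↔s, g↔t.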